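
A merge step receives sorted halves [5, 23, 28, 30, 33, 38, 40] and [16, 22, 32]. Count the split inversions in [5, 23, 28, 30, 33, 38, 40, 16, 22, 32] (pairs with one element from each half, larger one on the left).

Count, for every r in R, how many entries of L exceed r:
r = 16: 23, 28, 30, 33, 38, 40 → 6
r = 22: 23, 28, 30, 33, 38, 40 → 6
r = 32: 33, 38, 40 → 3
Cross-inversions: 6 + 6 + 3 = 15

15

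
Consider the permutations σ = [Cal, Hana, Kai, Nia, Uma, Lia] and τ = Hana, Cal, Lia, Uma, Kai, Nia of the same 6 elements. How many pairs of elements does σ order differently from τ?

6 discordant pairs

Assign each item its position (1..6) in the first ordering, then rewrite the second ordering as that position sequence:
positions: Cal→1, Hana→2, Kai→3, Nia→4, Uma→5, Lia→6
second ordering as positions: [2, 1, 6, 5, 3, 4]
Discordant pairs = inversions in this position sequence.
2: 1 → 1
1: 0
6: 5, 3, 4 → 3
5: 3, 4 → 2
3: 0
4: 0
Total: 1 + 0 + 3 + 2 + 0 + 0 = 6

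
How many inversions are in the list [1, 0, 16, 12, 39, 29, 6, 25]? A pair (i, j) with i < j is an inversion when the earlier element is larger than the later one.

Count, for each position, how many later elements it exceeds:
1 → 0 → 1
0 → none → 0
16 → 12, 6 → 2
12 → 6 → 1
39 → 29, 6, 25 → 3
29 → 6, 25 → 2
6 → none → 0
25 → none → 0
Sum: 1 + 0 + 2 + 1 + 3 + 2 + 0 + 0 = 9

9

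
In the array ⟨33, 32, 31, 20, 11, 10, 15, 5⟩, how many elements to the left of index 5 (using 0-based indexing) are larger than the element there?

5

The element at index 5 is 10.
Elements before it: 33, 32, 31, 20, 11
Those larger than 10: 33, 32, 31, 20, 11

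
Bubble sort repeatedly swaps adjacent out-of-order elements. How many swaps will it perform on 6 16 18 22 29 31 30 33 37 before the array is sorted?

1 swap

Minimum adjacent swaps = number of inversions (each swap of adjacent out-of-order elements removes one inversion and no swap can remove more).
Count inversions — for each element, later elements that are smaller:
6: none → 0
16: none → 0
18: none → 0
22: none → 0
29: none → 0
31: 30 → 1
30: none → 0
33: none → 0
37: none → 0
Total inversions: 0 + 0 + 0 + 0 + 0 + 1 + 0 + 0 + 0 = 1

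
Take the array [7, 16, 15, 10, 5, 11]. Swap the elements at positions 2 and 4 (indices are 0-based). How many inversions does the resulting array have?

6

Positions 2 and 4 hold 15 and 5; after swapping, the array is [7, 16, 5, 10, 15, 11].
Element-by-element contributions:
7: 1
16: 4
5: 0
10: 0
15: 1
11: 0
Sum: 1 + 4 + 0 + 0 + 1 + 0 = 6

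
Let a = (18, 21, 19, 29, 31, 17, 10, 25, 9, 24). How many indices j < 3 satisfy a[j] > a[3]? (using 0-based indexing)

0 such elements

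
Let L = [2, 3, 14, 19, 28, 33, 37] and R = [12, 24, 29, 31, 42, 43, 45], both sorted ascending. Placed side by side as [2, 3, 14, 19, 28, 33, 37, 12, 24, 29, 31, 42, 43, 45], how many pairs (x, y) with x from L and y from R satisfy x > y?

Take each right-half value and tally the left-half values above it:
r = 12: 14, 19, 28, 33, 37 → 5
r = 24: 28, 33, 37 → 3
r = 29: 33, 37 → 2
r = 31: 33, 37 → 2
r = 42: none → 0
r = 43: none → 0
r = 45: none → 0
Cross-inversions: 5 + 3 + 2 + 2 + 0 + 0 + 0 = 12

Split inversions: 12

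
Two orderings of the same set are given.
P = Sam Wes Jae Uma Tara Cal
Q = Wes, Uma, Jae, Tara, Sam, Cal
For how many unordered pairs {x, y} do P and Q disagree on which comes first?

Assign each item its position (1..6) in the first ordering, then rewrite the second ordering as that position sequence:
positions: Sam→1, Wes→2, Jae→3, Uma→4, Tara→5, Cal→6
second ordering as positions: [2, 4, 3, 5, 1, 6]
Discordant pairs = inversions in this position sequence.
2: 1 → 1
4: 3, 1 → 2
3: 1 → 1
5: 1 → 1
1: 0
6: 0
Total: 1 + 2 + 1 + 1 + 0 + 0 = 5

5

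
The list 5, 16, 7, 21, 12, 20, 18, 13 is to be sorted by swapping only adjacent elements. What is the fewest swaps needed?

Adjacent swaps: 10

Each adjacent swap fixes exactly one inversion, so the minimum swap count equals the number of inversions.
Count inversions — for each element, later elements that are smaller:
5: none → 0
16: 7, 12, 13 → 3
7: none → 0
21: 12, 20, 18, 13 → 4
12: none → 0
20: 18, 13 → 2
18: 13 → 1
13: none → 0
Total inversions: 0 + 3 + 0 + 4 + 0 + 2 + 1 + 0 = 10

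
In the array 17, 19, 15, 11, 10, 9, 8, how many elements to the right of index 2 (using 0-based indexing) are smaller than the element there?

The element at index 2 is 15.
Elements after it: 11, 10, 9, 8
Those smaller than 15: 11, 10, 9, 8

4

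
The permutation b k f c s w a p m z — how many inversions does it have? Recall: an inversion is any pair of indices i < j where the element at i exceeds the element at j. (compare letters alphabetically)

For each element, count later entries that are smaller:
b → a → 1
k → f, c, a → 3
f → c, a → 2
c → a → 1
s → a, p, m → 3
w → a, p, m → 3
a → none → 0
p → m → 1
m → none → 0
z → none → 0
Sum: 1 + 3 + 2 + 1 + 3 + 3 + 0 + 1 + 0 + 0 = 14

14 out-of-order pairs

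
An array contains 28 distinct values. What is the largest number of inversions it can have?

378

A reversed (strictly descending) arrangement makes every pair an inversion, giving C(28, 2) inversions.
C(28, 2) = 28·27/2 = 378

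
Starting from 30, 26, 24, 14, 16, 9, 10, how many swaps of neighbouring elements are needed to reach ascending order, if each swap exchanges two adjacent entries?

Each adjacent swap fixes exactly one inversion, so the minimum swap count equals the number of inversions.
Count inversions — for each element, later elements that are smaller:
30: 26, 24, 14, 16, 9, 10 → 6
26: 24, 14, 16, 9, 10 → 5
24: 14, 16, 9, 10 → 4
14: 9, 10 → 2
16: 9, 10 → 2
9: none → 0
10: none → 0
Total inversions: 6 + 5 + 4 + 2 + 2 + 0 + 0 = 19

Adjacent swaps: 19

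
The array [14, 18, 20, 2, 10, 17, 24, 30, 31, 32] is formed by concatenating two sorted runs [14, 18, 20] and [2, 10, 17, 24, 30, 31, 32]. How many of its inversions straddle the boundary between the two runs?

There are 8 split inversions.

Count, for every r in R, how many entries of L exceed r:
r = 2: 14, 18, 20 → 3
r = 10: 14, 18, 20 → 3
r = 17: 18, 20 → 2
r = 24: none → 0
r = 30: none → 0
r = 31: none → 0
r = 32: none → 0
Cross-inversions: 3 + 3 + 2 + 0 + 0 + 0 + 0 = 8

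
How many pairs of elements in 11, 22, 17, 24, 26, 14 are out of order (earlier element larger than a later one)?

5

Sweep left to right; for each value list the smaller values that follow it:
11: 0
22: 2
17: 1
24: 1
26: 1
14: 0
Sum: 0 + 2 + 1 + 1 + 1 + 0 = 5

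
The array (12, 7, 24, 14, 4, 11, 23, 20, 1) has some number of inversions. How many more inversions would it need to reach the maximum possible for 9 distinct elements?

16 inversions short

Maximum inversions for 9 distinct elements is C(9, 2) = 9·8/2 = 36.
Current inversions — for each element, count later smaller elements:
12: 4
7: 2
24: 6
14: 3
4: 1
11: 1
23: 2
20: 1
1: 0
Current total: 4 + 2 + 6 + 3 + 1 + 1 + 2 + 1 + 0 = 20
Shortfall: 36 − 20 = 16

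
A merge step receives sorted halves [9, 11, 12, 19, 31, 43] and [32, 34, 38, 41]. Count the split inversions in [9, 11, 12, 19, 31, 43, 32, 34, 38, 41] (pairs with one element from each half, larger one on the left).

Take each right-half value and tally the left-half values above it:
r = 32: 43 → 1
r = 34: 43 → 1
r = 38: 43 → 1
r = 41: 43 → 1
Cross-inversions: 1 + 1 + 1 + 1 = 4

Cross-inversions: 4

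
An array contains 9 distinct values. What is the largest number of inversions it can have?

The maximum occurs when the array is in strictly decreasing order: every one of the C(9, 2) pairs is inverted.
C(9, 2) = 9·8/2 = 36

There are 36 inversions.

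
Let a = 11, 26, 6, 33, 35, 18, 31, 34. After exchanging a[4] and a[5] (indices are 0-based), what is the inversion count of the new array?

7 inversions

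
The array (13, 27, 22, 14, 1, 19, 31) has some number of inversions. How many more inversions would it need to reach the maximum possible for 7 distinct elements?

Maximum inversions for 7 distinct elements is C(7, 2) = 7·6/2 = 21.
Current inversions — for each element, count later smaller elements:
13: 1
27: 4
22: 3
14: 1
1: 0
19: 0
31: 0
Current total: 1 + 4 + 3 + 1 + 0 + 0 + 0 = 9
Shortfall: 21 − 9 = 12

12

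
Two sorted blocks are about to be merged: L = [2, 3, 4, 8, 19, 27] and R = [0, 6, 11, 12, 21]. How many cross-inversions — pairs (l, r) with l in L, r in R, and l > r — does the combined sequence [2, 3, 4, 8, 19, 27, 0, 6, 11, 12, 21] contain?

14 cross-inversions

Take each right-half value and tally the left-half values above it:
r = 0: 2, 3, 4, 8, 19, 27 → 6
r = 6: 8, 19, 27 → 3
r = 11: 19, 27 → 2
r = 12: 19, 27 → 2
r = 21: 27 → 1
Cross-inversions: 6 + 3 + 2 + 2 + 1 = 14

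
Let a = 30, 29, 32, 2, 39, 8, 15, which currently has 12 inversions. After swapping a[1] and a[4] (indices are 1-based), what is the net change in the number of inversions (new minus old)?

-3

Positions 1 and 4 hold 30 and 2; after swapping, the array is [2, 29, 32, 30, 39, 8, 15].
Count, for each position, how many later elements it exceeds:
2 → none → 0
29 → 8, 15 → 2
32 → 30, 8, 15 → 3
30 → 8, 15 → 2
39 → 8, 15 → 2
8 → none → 0
15 → none → 0
Sum: 0 + 2 + 3 + 2 + 2 + 0 + 0 = 9
Change: 9 − 12 = -3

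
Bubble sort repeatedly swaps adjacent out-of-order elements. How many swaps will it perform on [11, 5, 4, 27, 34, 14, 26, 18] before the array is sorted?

10

The minimum number of adjacent swaps to sort an array equals its inversion count, since every such swap removes exactly one inversion.
Count inversions — for each element, later elements that are smaller:
11: 5, 4 → 2
5: 4 → 1
4: none → 0
27: 14, 26, 18 → 3
34: 14, 26, 18 → 3
14: none → 0
26: 18 → 1
18: none → 0
Total inversions: 2 + 1 + 0 + 3 + 3 + 0 + 1 + 0 = 10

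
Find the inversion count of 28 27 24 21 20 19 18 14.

Inversions: 28

For each element, count later entries that are smaller:
28: 7
27: 6
24: 5
21: 4
20: 3
19: 2
18: 1
14: 0
Sum: 7 + 6 + 5 + 4 + 3 + 2 + 1 + 0 = 28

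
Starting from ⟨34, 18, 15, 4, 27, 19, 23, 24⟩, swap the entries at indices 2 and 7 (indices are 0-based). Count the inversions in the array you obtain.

18

Positions 2 and 7 hold 15 and 24; after swapping, the array is [34, 18, 24, 4, 27, 19, 23, 15].
Sweep left to right; for each value list the smaller values that follow it:
34: 7
18: 2
24: 4
4: 0
27: 3
19: 1
23: 1
15: 0
Sum: 7 + 2 + 4 + 0 + 3 + 1 + 1 + 0 = 18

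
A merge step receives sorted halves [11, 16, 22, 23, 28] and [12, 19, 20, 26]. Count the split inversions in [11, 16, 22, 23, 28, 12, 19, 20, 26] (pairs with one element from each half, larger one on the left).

There are 11 cross-inversions.

Take each right-half value and tally the left-half values above it:
r = 12: 16, 22, 23, 28 → 4
r = 19: 22, 23, 28 → 3
r = 20: 22, 23, 28 → 3
r = 26: 28 → 1
Cross-inversions: 4 + 3 + 3 + 1 = 11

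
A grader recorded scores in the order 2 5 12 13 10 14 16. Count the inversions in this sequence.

Out-of-order index pairs (1-indexed):
(3,5): 12 > 10
(4,5): 13 > 10
That's 2 pairs.

2 out-of-order pairs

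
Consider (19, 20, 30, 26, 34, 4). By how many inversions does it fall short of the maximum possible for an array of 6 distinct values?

9 inversions short

Maximum inversions for 6 distinct elements is C(6, 2) = 6·5/2 = 15.
Current inversions — for each element, count later smaller elements:
19: 1
20: 1
30: 2
26: 1
34: 1
4: 0
Current total: 1 + 1 + 2 + 1 + 1 + 0 = 6
Shortfall: 15 − 6 = 9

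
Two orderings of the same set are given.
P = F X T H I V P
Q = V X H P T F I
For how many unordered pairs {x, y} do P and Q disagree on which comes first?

12 disagreeing pairs

Assign each item its position (1..7) in the first ordering, then rewrite the second ordering as that position sequence:
positions: F→1, X→2, T→3, H→4, I→5, V→6, P→7
second ordering as positions: [6, 2, 4, 7, 3, 1, 5]
Discordant pairs = inversions in this position sequence.
6: 2, 4, 3, 1, 5 → 5
2: 1 → 1
4: 3, 1 → 2
7: 3, 1, 5 → 3
3: 1 → 1
1: 0
5: 0
Total: 5 + 1 + 2 + 3 + 1 + 0 + 0 = 12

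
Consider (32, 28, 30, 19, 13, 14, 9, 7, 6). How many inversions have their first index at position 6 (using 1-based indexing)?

3 such elements

The element at index 6 is 14.
Elements after it: 9, 7, 6
Those smaller than 14: 9, 7, 6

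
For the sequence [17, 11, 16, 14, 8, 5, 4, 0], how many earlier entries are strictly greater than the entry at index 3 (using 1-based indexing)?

1 such element

The element at index 3 is 16.
Elements before it: 17, 11
Those larger than 16: 17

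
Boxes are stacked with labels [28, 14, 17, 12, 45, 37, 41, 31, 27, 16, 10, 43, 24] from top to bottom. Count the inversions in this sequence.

Sweep left to right; for each value list the smaller values that follow it:
28 → 14, 17, 12, 27, 16, 10, 24 → 7
14 → 12, 10 → 2
17 → 12, 16, 10 → 3
12 → 10 → 1
45 → 37, 41, 31, 27, 16, 10, 43, 24 → 8
37 → 31, 27, 16, 10, 24 → 5
41 → 31, 27, 16, 10, 24 → 5
31 → 27, 16, 10, 24 → 4
27 → 16, 10, 24 → 3
16 → 10 → 1
10 → none → 0
43 → 24 → 1
24 → none → 0
Sum: 7 + 2 + 3 + 1 + 8 + 5 + 5 + 4 + 3 + 1 + 0 + 1 + 0 = 40

40 out-of-order pairs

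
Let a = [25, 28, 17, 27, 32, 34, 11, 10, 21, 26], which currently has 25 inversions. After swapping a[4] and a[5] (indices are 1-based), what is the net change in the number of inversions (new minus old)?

+1

Positions 4 and 5 hold 27 and 32; after swapping, the array is [25, 28, 17, 32, 27, 34, 11, 10, 21, 26].
For each element, count later entries that are smaller:
25: 4
28: 6
17: 2
32: 5
27: 4
34: 4
11: 1
10: 0
21: 0
26: 0
Sum: 4 + 6 + 2 + 5 + 4 + 4 + 1 + 0 + 0 + 0 = 26
Change: 26 − 25 = +1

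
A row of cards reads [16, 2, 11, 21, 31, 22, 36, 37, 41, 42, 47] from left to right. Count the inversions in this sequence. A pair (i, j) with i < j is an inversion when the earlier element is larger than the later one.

Element-by-element contributions:
16 → 2, 11 → 2
2 → none → 0
11 → none → 0
21 → none → 0
31 → 22 → 1
22 → none → 0
36 → none → 0
37 → none → 0
41 → none → 0
42 → none → 0
47 → none → 0
Sum: 2 + 0 + 0 + 0 + 1 + 0 + 0 + 0 + 0 + 0 + 0 = 3

3 inversions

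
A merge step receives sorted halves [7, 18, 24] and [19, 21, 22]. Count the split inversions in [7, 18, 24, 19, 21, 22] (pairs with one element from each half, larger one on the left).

3 cross-inversions

For each element r of the right run, count left-run elements greater than r:
r = 19: 24 → 1
r = 21: 24 → 1
r = 22: 24 → 1
Cross-inversions: 1 + 1 + 1 = 3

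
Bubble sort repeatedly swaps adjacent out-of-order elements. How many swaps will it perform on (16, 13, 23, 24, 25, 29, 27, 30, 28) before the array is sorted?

4 swaps

The minimum number of adjacent swaps to sort an array equals its inversion count, since every such swap removes exactly one inversion.
Count inversions — for each element, later elements that are smaller:
16: 13 → 1
13: none → 0
23: none → 0
24: none → 0
25: none → 0
29: 27, 28 → 2
27: none → 0
30: 28 → 1
28: none → 0
Total inversions: 1 + 0 + 0 + 0 + 0 + 2 + 0 + 1 + 0 = 4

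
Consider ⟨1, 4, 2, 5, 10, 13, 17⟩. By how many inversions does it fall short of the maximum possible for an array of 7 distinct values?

20 inversions short

Maximum inversions for 7 distinct elements is C(7, 2) = 7·6/2 = 21.
Current inversions — for each element, count later smaller elements:
1: 0
4: 1
2: 0
5: 0
10: 0
13: 0
17: 0
Current total: 0 + 1 + 0 + 0 + 0 + 0 + 0 = 1
Shortfall: 21 − 1 = 20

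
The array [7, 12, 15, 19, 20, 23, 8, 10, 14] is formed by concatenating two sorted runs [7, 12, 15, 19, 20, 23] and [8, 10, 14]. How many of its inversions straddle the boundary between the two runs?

14

Take each right-half value and tally the left-half values above it:
r = 8: 12, 15, 19, 20, 23 → 5
r = 10: 12, 15, 19, 20, 23 → 5
r = 14: 15, 19, 20, 23 → 4
Cross-inversions: 5 + 5 + 4 = 14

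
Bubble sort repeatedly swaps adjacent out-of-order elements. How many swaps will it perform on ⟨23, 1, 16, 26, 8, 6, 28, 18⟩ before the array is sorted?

Each adjacent swap fixes exactly one inversion, so the minimum swap count equals the number of inversions.
Count inversions — for each element, later elements that are smaller:
23: 1, 16, 8, 6, 18 → 5
1: none → 0
16: 8, 6 → 2
26: 8, 6, 18 → 3
8: 6 → 1
6: none → 0
28: 18 → 1
18: none → 0
Total inversions: 5 + 0 + 2 + 3 + 1 + 0 + 1 + 0 = 12

12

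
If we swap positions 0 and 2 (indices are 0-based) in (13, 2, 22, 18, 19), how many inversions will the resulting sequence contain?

Positions 0 and 2 hold 13 and 22; after swapping, the array is [22, 2, 13, 18, 19].
Count, for each position, how many later elements it exceeds:
22 → 2, 13, 18, 19 → 4
2 → none → 0
13 → none → 0
18 → none → 0
19 → none → 0
Sum: 4 + 0 + 0 + 0 + 0 = 4

Inversions: 4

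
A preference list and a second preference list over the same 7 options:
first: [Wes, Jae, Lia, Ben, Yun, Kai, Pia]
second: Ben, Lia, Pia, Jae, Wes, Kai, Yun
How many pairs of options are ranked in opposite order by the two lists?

Pairs: 11

Assign each item its position (1..7) in the first ordering, then rewrite the second ordering as that position sequence:
positions: Wes→1, Jae→2, Lia→3, Ben→4, Yun→5, Kai→6, Pia→7
second ordering as positions: [4, 3, 7, 2, 1, 6, 5]
Discordant pairs = inversions in this position sequence.
4: 3, 2, 1 → 3
3: 2, 1 → 2
7: 2, 1, 6, 5 → 4
2: 1 → 1
1: 0
6: 5 → 1
5: 0
Total: 3 + 2 + 4 + 1 + 0 + 1 + 0 = 11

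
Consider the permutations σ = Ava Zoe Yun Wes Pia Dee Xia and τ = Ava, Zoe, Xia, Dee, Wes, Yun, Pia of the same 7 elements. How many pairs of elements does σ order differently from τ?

8 discordant pairs

Assign each item its position (1..7) in the first ordering, then rewrite the second ordering as that position sequence:
positions: Ava→1, Zoe→2, Yun→3, Wes→4, Pia→5, Dee→6, Xia→7
second ordering as positions: [1, 2, 7, 6, 4, 3, 5]
Discordant pairs = inversions in this position sequence.
1: 0
2: 0
7: 6, 4, 3, 5 → 4
6: 4, 3, 5 → 3
4: 3 → 1
3: 0
5: 0
Total: 0 + 0 + 4 + 3 + 1 + 0 + 0 = 8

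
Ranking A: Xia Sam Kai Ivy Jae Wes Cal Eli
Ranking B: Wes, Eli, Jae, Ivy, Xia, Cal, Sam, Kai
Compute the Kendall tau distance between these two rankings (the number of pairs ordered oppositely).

Assign each item its position (1..8) in the first ordering, then rewrite the second ordering as that position sequence:
positions: Xia→1, Sam→2, Kai→3, Ivy→4, Jae→5, Wes→6, Cal→7, Eli→8
second ordering as positions: [6, 8, 5, 4, 1, 7, 2, 3]
Discordant pairs = inversions in this position sequence.
6: 5, 4, 1, 2, 3 → 5
8: 5, 4, 1, 7, 2, 3 → 6
5: 4, 1, 2, 3 → 4
4: 1, 2, 3 → 3
1: 0
7: 2, 3 → 2
2: 0
3: 0
Total: 5 + 6 + 4 + 3 + 0 + 2 + 0 + 0 = 20

20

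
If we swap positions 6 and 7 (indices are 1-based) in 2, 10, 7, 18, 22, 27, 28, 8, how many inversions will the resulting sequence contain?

Inversions: 7

Positions 6 and 7 hold 27 and 28; after swapping, the array is [2, 10, 7, 18, 22, 28, 27, 8].
Sweep left to right; for each value list the smaller values that follow it:
2 → none → 0
10 → 7, 8 → 2
7 → none → 0
18 → 8 → 1
22 → 8 → 1
28 → 27, 8 → 2
27 → 8 → 1
8 → none → 0
Sum: 0 + 2 + 0 + 1 + 1 + 2 + 1 + 0 = 7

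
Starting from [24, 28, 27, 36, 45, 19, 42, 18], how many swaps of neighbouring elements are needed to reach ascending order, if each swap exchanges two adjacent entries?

14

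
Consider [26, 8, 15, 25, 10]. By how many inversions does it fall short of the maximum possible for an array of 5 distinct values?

4

Maximum inversions for 5 distinct elements is C(5, 2) = 5·4/2 = 10.
Current inversions — for each element, count later smaller elements:
26: 4
8: 0
15: 1
25: 1
10: 0
Current total: 4 + 0 + 1 + 1 + 0 = 6
Shortfall: 10 − 6 = 4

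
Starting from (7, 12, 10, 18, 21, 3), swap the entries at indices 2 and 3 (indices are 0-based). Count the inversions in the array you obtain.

Positions 2 and 3 hold 10 and 18; after swapping, the array is [7, 12, 18, 10, 21, 3].
Element-by-element contributions:
7 → 3 → 1
12 → 10, 3 → 2
18 → 10, 3 → 2
10 → 3 → 1
21 → 3 → 1
3 → none → 0
Sum: 1 + 2 + 2 + 1 + 1 + 0 = 7

Inversions: 7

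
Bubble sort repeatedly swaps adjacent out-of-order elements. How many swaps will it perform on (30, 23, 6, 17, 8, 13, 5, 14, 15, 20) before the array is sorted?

The minimum number of adjacent swaps to sort an array equals its inversion count, since every such swap removes exactly one inversion.
Count inversions — for each element, later elements that are smaller:
30: 23, 6, 17, 8, 13, 5, 14, 15, 20 → 9
23: 6, 17, 8, 13, 5, 14, 15, 20 → 8
6: 5 → 1
17: 8, 13, 5, 14, 15 → 5
8: 5 → 1
13: 5 → 1
5: none → 0
14: none → 0
15: none → 0
20: none → 0
Total inversions: 9 + 8 + 1 + 5 + 1 + 1 + 0 + 0 + 0 + 0 = 25

25 swaps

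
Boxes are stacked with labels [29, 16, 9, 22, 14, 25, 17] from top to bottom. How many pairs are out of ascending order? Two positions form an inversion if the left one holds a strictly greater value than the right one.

11

For each element, count later entries that are smaller:
29 → 16, 9, 22, 14, 25, 17 → 6
16 → 9, 14 → 2
9 → none → 0
22 → 14, 17 → 2
14 → none → 0
25 → 17 → 1
17 → none → 0
Sum: 6 + 2 + 0 + 2 + 0 + 1 + 0 = 11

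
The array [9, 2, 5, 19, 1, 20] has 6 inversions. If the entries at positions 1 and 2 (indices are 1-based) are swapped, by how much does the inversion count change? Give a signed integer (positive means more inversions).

-1

Positions 1 and 2 hold 9 and 2; after swapping, the array is [2, 9, 5, 19, 1, 20].
Sweep left to right; for each value list the smaller values that follow it:
2: 1
9: 2
5: 1
19: 1
1: 0
20: 0
Sum: 1 + 2 + 1 + 1 + 0 + 0 = 5
Change: 5 − 6 = -1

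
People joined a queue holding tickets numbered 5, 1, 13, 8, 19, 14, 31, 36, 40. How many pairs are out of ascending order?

Count, for each position, how many later elements it exceeds:
5: 1
1: 0
13: 1
8: 0
19: 1
14: 0
31: 0
36: 0
40: 0
Sum: 1 + 0 + 1 + 0 + 1 + 0 + 0 + 0 + 0 = 3

3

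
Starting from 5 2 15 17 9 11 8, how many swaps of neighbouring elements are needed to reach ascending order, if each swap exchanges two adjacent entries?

The minimum number of adjacent swaps to sort an array equals its inversion count, since every such swap removes exactly one inversion.
Count inversions — for each element, later elements that are smaller:
5: 2 → 1
2: none → 0
15: 9, 11, 8 → 3
17: 9, 11, 8 → 3
9: 8 → 1
11: 8 → 1
8: none → 0
Total inversions: 1 + 0 + 3 + 3 + 1 + 1 + 0 = 9

9 adjacent swaps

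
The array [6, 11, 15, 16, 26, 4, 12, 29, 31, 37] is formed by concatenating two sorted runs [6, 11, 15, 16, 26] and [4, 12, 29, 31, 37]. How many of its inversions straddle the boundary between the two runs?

Take each right-half value and tally the left-half values above it:
r = 4: 6, 11, 15, 16, 26 → 5
r = 12: 15, 16, 26 → 3
r = 29: none → 0
r = 31: none → 0
r = 37: none → 0
Cross-inversions: 5 + 3 + 0 + 0 + 0 = 8

8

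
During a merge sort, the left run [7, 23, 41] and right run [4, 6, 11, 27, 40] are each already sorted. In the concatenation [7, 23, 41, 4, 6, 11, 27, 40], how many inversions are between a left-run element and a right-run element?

10

Count, for every r in R, how many entries of L exceed r:
r = 4: 7, 23, 41 → 3
r = 6: 7, 23, 41 → 3
r = 11: 23, 41 → 2
r = 27: 41 → 1
r = 40: 41 → 1
Cross-inversions: 3 + 3 + 2 + 1 + 1 = 10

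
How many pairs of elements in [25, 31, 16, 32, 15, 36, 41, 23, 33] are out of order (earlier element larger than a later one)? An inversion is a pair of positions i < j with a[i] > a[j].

Count, for each position, how many later elements it exceeds:
25 → 16, 15, 23 → 3
31 → 16, 15, 23 → 3
16 → 15 → 1
32 → 15, 23 → 2
15 → none → 0
36 → 23, 33 → 2
41 → 23, 33 → 2
23 → none → 0
33 → none → 0
Sum: 3 + 3 + 1 + 2 + 0 + 2 + 2 + 0 + 0 = 13

13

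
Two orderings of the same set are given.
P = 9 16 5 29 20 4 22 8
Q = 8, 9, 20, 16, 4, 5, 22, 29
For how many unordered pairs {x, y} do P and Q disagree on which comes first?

Assign each item its position (1..8) in the first ordering, then rewrite the second ordering as that position sequence:
positions: 9→1, 16→2, 5→3, 29→4, 20→5, 4→6, 22→7, 8→8
second ordering as positions: [8, 1, 5, 2, 6, 3, 7, 4]
Discordant pairs = inversions in this position sequence.
8: 1, 5, 2, 6, 3, 7, 4 → 7
1: 0
5: 2, 3, 4 → 3
2: 0
6: 3, 4 → 2
3: 0
7: 4 → 1
4: 0
Total: 7 + 0 + 3 + 0 + 2 + 0 + 1 + 0 = 13

13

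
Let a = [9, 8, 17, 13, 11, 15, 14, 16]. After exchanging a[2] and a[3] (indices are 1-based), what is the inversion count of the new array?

Positions 2 and 3 hold 8 and 17; after swapping, the array is [9, 17, 8, 13, 11, 15, 14, 16].
Sweep left to right; for each value list the smaller values that follow it:
9 → 8 → 1
17 → 8, 13, 11, 15, 14, 16 → 6
8 → none → 0
13 → 11 → 1
11 → none → 0
15 → 14 → 1
14 → none → 0
16 → none → 0
Sum: 1 + 6 + 0 + 1 + 0 + 1 + 0 + 0 = 9

9 inversions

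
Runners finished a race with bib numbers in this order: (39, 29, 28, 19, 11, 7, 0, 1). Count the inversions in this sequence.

27 inversions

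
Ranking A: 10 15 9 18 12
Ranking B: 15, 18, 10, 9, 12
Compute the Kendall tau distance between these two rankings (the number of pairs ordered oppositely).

Assign each item its position (1..5) in the first ordering, then rewrite the second ordering as that position sequence:
positions: 10→1, 15→2, 9→3, 18→4, 12→5
second ordering as positions: [2, 4, 1, 3, 5]
Discordant pairs = inversions in this position sequence.
2: 1 → 1
4: 1, 3 → 2
1: 0
3: 0
5: 0
Total: 1 + 2 + 0 + 0 + 0 = 3

Discordant pairs: 3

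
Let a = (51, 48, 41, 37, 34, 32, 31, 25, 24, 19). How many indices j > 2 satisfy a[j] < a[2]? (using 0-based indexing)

7

The element at index 2 is 41.
Elements after it: 37, 34, 32, 31, 25, 24, 19
Those smaller than 41: 37, 34, 32, 31, 25, 24, 19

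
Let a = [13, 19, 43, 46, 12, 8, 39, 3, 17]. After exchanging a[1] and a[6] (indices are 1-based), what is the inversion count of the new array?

Inversions: 19

Positions 1 and 6 hold 13 and 8; after swapping, the array is [8, 19, 43, 46, 12, 13, 39, 3, 17].
Sweep left to right; for each value list the smaller values that follow it:
8 → 3 → 1
19 → 12, 13, 3, 17 → 4
43 → 12, 13, 39, 3, 17 → 5
46 → 12, 13, 39, 3, 17 → 5
12 → 3 → 1
13 → 3 → 1
39 → 3, 17 → 2
3 → none → 0
17 → none → 0
Sum: 1 + 4 + 5 + 5 + 1 + 1 + 2 + 0 + 0 = 19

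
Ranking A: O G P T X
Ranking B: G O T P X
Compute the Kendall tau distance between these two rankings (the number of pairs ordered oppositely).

Assign each item its position (1..5) in the first ordering, then rewrite the second ordering as that position sequence:
positions: O→1, G→2, P→3, T→4, X→5
second ordering as positions: [2, 1, 4, 3, 5]
Discordant pairs = inversions in this position sequence.
2: 1 → 1
1: 0
4: 3 → 1
3: 0
5: 0
Total: 1 + 0 + 1 + 0 + 0 = 2

2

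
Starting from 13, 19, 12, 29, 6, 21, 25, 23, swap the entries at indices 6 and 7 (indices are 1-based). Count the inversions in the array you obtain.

Inversions: 11

Positions 6 and 7 hold 21 and 25; after swapping, the array is [13, 19, 12, 29, 6, 25, 21, 23].
Count, for each position, how many later elements it exceeds:
13: 2
19: 2
12: 1
29: 4
6: 0
25: 2
21: 0
23: 0
Sum: 2 + 2 + 1 + 4 + 0 + 2 + 0 + 0 = 11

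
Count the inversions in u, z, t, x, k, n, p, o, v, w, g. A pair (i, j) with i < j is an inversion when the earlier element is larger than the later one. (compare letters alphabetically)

Inversions: 34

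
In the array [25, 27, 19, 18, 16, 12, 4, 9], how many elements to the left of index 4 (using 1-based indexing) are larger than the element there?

The element at index 4 is 18.
Elements before it: 25, 27, 19
Those larger than 18: 25, 27, 19

3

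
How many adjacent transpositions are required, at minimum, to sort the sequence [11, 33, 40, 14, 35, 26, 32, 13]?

There are 15 swaps.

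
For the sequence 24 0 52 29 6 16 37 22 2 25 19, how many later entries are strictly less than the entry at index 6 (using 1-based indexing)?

1 such element

The element at index 6 is 16.
Elements after it: 37, 22, 2, 25, 19
Those smaller than 16: 2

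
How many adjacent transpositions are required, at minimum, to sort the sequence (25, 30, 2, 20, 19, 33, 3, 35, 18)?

Minimum adjacent swaps = number of inversions (each swap of adjacent out-of-order elements removes one inversion and no swap can remove more).
Count inversions — for each element, later elements that are smaller:
25: 2, 20, 19, 3, 18 → 5
30: 2, 20, 19, 3, 18 → 5
2: none → 0
20: 19, 3, 18 → 3
19: 3, 18 → 2
33: 3, 18 → 2
3: none → 0
35: 18 → 1
18: none → 0
Total inversions: 5 + 5 + 0 + 3 + 2 + 2 + 0 + 1 + 0 = 18

18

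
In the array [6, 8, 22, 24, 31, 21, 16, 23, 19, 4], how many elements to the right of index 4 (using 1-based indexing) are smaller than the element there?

The element at index 4 is 24.
Elements after it: 31, 21, 16, 23, 19, 4
Those smaller than 24: 21, 16, 23, 19, 4

5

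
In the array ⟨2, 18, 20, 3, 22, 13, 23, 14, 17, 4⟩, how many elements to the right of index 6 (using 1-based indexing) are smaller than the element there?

1

The element at index 6 is 13.
Elements after it: 23, 14, 17, 4
Those smaller than 13: 4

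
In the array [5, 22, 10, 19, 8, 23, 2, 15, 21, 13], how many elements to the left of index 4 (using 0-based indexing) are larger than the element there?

3 such elements

The element at index 4 is 8.
Elements before it: 5, 22, 10, 19
Those larger than 8: 22, 10, 19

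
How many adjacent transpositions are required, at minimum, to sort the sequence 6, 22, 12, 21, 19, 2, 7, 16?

Each adjacent swap fixes exactly one inversion, so the minimum swap count equals the number of inversions.
Count inversions — for each element, later elements that are smaller:
6: 2 → 1
22: 12, 21, 19, 2, 7, 16 → 6
12: 2, 7 → 2
21: 19, 2, 7, 16 → 4
19: 2, 7, 16 → 3
2: none → 0
7: none → 0
16: none → 0
Total inversions: 1 + 6 + 2 + 4 + 3 + 0 + 0 + 0 = 16

Adjacent swaps: 16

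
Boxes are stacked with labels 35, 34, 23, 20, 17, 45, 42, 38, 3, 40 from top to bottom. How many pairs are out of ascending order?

Element-by-element contributions:
35 → 34, 23, 20, 17, 3 → 5
34 → 23, 20, 17, 3 → 4
23 → 20, 17, 3 → 3
20 → 17, 3 → 2
17 → 3 → 1
45 → 42, 38, 3, 40 → 4
42 → 38, 3, 40 → 3
38 → 3 → 1
3 → none → 0
40 → none → 0
Sum: 5 + 4 + 3 + 2 + 1 + 4 + 3 + 1 + 0 + 0 = 23

There are 23 inversions.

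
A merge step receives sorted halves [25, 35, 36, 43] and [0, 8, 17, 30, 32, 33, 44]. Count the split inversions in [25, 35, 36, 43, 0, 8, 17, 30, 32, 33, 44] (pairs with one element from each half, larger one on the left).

For each element r of the right run, count left-run elements greater than r:
r = 0: 25, 35, 36, 43 → 4
r = 8: 25, 35, 36, 43 → 4
r = 17: 25, 35, 36, 43 → 4
r = 30: 35, 36, 43 → 3
r = 32: 35, 36, 43 → 3
r = 33: 35, 36, 43 → 3
r = 44: none → 0
Cross-inversions: 4 + 4 + 4 + 3 + 3 + 3 + 0 = 21

21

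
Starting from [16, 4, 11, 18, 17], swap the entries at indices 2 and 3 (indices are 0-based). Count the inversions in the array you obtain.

Positions 2 and 3 hold 11 and 18; after swapping, the array is [16, 4, 18, 11, 17].
Element-by-element contributions:
16 → 4, 11 → 2
4 → none → 0
18 → 11, 17 → 2
11 → none → 0
17 → none → 0
Sum: 2 + 0 + 2 + 0 + 0 = 4

Inversions: 4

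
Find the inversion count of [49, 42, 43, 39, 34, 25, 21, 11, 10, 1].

Out-of-order pairs: 44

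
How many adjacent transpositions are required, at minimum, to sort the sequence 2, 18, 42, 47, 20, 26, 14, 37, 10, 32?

There are 21 swaps.

The minimum number of adjacent swaps to sort an array equals its inversion count, since every such swap removes exactly one inversion.
Count inversions — for each element, later elements that are smaller:
2: none → 0
18: 14, 10 → 2
42: 20, 26, 14, 37, 10, 32 → 6
47: 20, 26, 14, 37, 10, 32 → 6
20: 14, 10 → 2
26: 14, 10 → 2
14: 10 → 1
37: 10, 32 → 2
10: none → 0
32: none → 0
Total inversions: 0 + 2 + 6 + 6 + 2 + 2 + 1 + 2 + 0 + 0 = 21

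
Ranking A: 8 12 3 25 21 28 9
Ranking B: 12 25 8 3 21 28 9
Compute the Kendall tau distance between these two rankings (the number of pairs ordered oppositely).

3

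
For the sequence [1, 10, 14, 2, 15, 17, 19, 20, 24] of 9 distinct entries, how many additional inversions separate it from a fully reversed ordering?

Maximum inversions for 9 distinct elements is C(9, 2) = 9·8/2 = 36.
Current inversions — for each element, count later smaller elements:
1: 0
10: 1
14: 1
2: 0
15: 0
17: 0
19: 0
20: 0
24: 0
Current total: 0 + 1 + 1 + 0 + 0 + 0 + 0 + 0 + 0 = 2
Shortfall: 36 − 2 = 34

34 inversions short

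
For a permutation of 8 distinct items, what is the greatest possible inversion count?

A reversed (strictly descending) arrangement makes every pair an inversion, giving C(8, 2) inversions.
C(8, 2) = 8·7/2 = 28

There are 28 inversions.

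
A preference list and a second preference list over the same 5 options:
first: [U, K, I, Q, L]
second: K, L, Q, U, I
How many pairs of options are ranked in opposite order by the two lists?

Pairs: 6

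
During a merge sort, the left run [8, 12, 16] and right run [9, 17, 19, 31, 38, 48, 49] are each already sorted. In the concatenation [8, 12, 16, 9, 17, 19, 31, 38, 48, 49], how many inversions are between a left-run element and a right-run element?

2

Count, for every r in R, how many entries of L exceed r:
r = 9: 12, 16 → 2
r = 17: none → 0
r = 19: none → 0
r = 31: none → 0
r = 38: none → 0
r = 48: none → 0
r = 49: none → 0
Cross-inversions: 2 + 0 + 0 + 0 + 0 + 0 + 0 = 2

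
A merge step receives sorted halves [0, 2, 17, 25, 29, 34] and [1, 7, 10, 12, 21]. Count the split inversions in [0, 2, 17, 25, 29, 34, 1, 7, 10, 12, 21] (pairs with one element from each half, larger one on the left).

Split inversions: 20

Take each right-half value and tally the left-half values above it:
r = 1: 2, 17, 25, 29, 34 → 5
r = 7: 17, 25, 29, 34 → 4
r = 10: 17, 25, 29, 34 → 4
r = 12: 17, 25, 29, 34 → 4
r = 21: 25, 29, 34 → 3
Cross-inversions: 5 + 4 + 4 + 4 + 3 = 20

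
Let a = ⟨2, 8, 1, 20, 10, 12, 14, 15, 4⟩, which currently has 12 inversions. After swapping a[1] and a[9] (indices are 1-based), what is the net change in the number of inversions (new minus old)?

+1

Positions 1 and 9 hold 2 and 4; after swapping, the array is [4, 8, 1, 20, 10, 12, 14, 15, 2].
Count, for each position, how many later elements it exceeds:
4 → 1, 2 → 2
8 → 1, 2 → 2
1 → none → 0
20 → 10, 12, 14, 15, 2 → 5
10 → 2 → 1
12 → 2 → 1
14 → 2 → 1
15 → 2 → 1
2 → none → 0
Sum: 2 + 2 + 0 + 5 + 1 + 1 + 1 + 1 + 0 = 13
Change: 13 − 12 = +1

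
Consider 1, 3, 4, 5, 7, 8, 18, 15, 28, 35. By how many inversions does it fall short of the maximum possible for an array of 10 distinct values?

44 inversions short

Maximum inversions for 10 distinct elements is C(10, 2) = 10·9/2 = 45.
Current inversions — for each element, count later smaller elements:
1: 0
3: 0
4: 0
5: 0
7: 0
8: 0
18: 1
15: 0
28: 0
35: 0
Current total: 0 + 0 + 0 + 0 + 0 + 0 + 1 + 0 + 0 + 0 = 1
Shortfall: 45 − 1 = 44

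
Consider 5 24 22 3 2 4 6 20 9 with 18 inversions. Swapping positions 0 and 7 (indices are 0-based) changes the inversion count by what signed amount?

Positions 0 and 7 hold 5 and 20; after swapping, the array is [20, 24, 22, 3, 2, 4, 6, 5, 9].
Element-by-element contributions:
20 → 3, 2, 4, 6, 5, 9 → 6
24 → 22, 3, 2, 4, 6, 5, 9 → 7
22 → 3, 2, 4, 6, 5, 9 → 6
3 → 2 → 1
2 → none → 0
4 → none → 0
6 → 5 → 1
5 → none → 0
9 → none → 0
Sum: 6 + 7 + 6 + 1 + 0 + 0 + 1 + 0 + 0 = 21
Change: 21 − 18 = +3

+3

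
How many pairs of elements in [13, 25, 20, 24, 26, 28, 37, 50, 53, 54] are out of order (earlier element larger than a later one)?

2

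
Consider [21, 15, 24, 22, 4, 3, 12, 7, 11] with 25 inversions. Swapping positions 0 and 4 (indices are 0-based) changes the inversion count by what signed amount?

-3

Positions 0 and 4 hold 21 and 4; after swapping, the array is [4, 15, 24, 22, 21, 3, 12, 7, 11].
Count, for each position, how many later elements it exceeds:
4: 1
15: 4
24: 6
22: 5
21: 4
3: 0
12: 2
7: 0
11: 0
Sum: 1 + 4 + 6 + 5 + 4 + 0 + 2 + 0 + 0 = 22
Change: 22 − 25 = -3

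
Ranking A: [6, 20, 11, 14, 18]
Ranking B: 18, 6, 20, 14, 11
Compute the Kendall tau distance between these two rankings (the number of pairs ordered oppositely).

5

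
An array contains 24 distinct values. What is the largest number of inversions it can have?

A reversed (strictly descending) arrangement makes every pair an inversion, giving C(24, 2) inversions.
C(24, 2) = 24·23/2 = 276

276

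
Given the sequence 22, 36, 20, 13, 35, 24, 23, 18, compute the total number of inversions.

17 inversions

Sweep left to right; for each value list the smaller values that follow it:
22 → 20, 13, 18 → 3
36 → 20, 13, 35, 24, 23, 18 → 6
20 → 13, 18 → 2
13 → none → 0
35 → 24, 23, 18 → 3
24 → 23, 18 → 2
23 → 18 → 1
18 → none → 0
Sum: 3 + 6 + 2 + 0 + 3 + 2 + 1 + 0 = 17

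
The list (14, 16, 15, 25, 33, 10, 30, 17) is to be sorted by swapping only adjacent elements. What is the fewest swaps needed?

10

Each adjacent swap fixes exactly one inversion, so the minimum swap count equals the number of inversions.
Count inversions — for each element, later elements that are smaller:
14: 10 → 1
16: 15, 10 → 2
15: 10 → 1
25: 10, 17 → 2
33: 10, 30, 17 → 3
10: none → 0
30: 17 → 1
17: none → 0
Total inversions: 1 + 2 + 1 + 2 + 3 + 0 + 1 + 0 = 10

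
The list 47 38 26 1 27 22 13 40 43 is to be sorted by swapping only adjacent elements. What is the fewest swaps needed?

19

Minimum adjacent swaps = number of inversions (each swap of adjacent out-of-order elements removes one inversion and no swap can remove more).
Count inversions — for each element, later elements that are smaller:
47: 38, 26, 1, 27, 22, 13, 40, 43 → 8
38: 26, 1, 27, 22, 13 → 5
26: 1, 22, 13 → 3
1: none → 0
27: 22, 13 → 2
22: 13 → 1
13: none → 0
40: none → 0
43: none → 0
Total inversions: 8 + 5 + 3 + 0 + 2 + 1 + 0 + 0 + 0 = 19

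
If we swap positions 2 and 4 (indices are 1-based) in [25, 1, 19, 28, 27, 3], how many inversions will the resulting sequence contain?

There are 10 inversions.

Positions 2 and 4 hold 1 and 28; after swapping, the array is [25, 28, 19, 1, 27, 3].
Sweep left to right; for each value list the smaller values that follow it:
25 → 19, 1, 3 → 3
28 → 19, 1, 27, 3 → 4
19 → 1, 3 → 2
1 → none → 0
27 → 3 → 1
3 → none → 0
Sum: 3 + 4 + 2 + 0 + 1 + 0 = 10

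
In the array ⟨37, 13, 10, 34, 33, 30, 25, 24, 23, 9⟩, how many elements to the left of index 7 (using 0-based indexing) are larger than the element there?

The element at index 7 is 24.
Elements before it: 37, 13, 10, 34, 33, 30, 25
Those larger than 24: 37, 34, 33, 30, 25

5 such elements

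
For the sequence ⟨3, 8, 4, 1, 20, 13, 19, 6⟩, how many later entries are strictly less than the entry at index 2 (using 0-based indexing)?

1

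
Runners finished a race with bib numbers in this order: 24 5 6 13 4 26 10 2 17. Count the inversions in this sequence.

19

Sweep left to right; for each value list the smaller values that follow it:
24: 7
5: 2
6: 2
13: 3
4: 1
26: 3
10: 1
2: 0
17: 0
Sum: 7 + 2 + 2 + 3 + 1 + 3 + 1 + 0 + 0 = 19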